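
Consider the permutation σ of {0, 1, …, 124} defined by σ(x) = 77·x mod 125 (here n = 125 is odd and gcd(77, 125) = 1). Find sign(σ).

-1

Trace 111: π^k(111) = [111, 47, 119, 38, 51, 52, 4] for k=0..6.
Cycle type of π: 100 + 20 + 4 + 1; total 4 cycles.
sign(π) = (−1)^{n − #cycles} = (−1)^{125−4} = (−1)^121 = -1.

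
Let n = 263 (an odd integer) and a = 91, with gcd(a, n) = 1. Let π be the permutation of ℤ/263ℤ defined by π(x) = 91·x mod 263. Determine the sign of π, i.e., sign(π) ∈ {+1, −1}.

-1

Start at x=66: 66 → 220 → 32 → 19 → 151 → 65 → 129 → … (one orbit).
The orbit structure of x ↦ 91x mod 263: 2 orbits of sizes [262, 1].
263 − 2 = 261 transpositions; sign(π) = (−1)^261 = -1.
Via Zolotarev, sign(π_{91}) = (91|263) = -1.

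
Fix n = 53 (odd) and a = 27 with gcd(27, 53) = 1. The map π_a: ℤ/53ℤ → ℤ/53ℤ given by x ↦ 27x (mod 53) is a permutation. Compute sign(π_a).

-1

Start at x=41: 41 → 47 → 50 → 25 → 39 → 46 → 23 → … (one orbit).
Decompose π into cycles: lengths [52, 1] (2 cycles, including the fixed point 0).
n − c = 53 − 2 = 51; sign = (−1)^51 = -1.
The Jacobi symbol (27|53) = -1 (Zolotarev) agrees.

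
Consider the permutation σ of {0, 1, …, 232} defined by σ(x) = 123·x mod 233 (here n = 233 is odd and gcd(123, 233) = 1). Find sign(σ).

+1

Start at x=36: 36 → 1 → 123 → 217 → 129 → 23 → 33 → … (one orbit).
The orbit structure of x ↦ 123x mod 233: 3 orbits of sizes [116, 116, 1].
sign(π) = (−1)^{n − #cycles} = (−1)^{233−3} = (−1)^230 = +1.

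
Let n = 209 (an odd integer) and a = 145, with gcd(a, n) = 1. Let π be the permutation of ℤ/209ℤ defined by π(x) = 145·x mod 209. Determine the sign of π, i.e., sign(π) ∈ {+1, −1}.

Trace 20: π^k(20) = [20, 183, 201, 94, 45, 46, 191] for k=0..6.
Cycle type of π: 30×6 + 10 + 6×3 + 1; total 11 cycles.
209 − 11 = 198 transpositions; sign(π) = (−1)^198 = +1.
(145|209)_J = +1 (Zolotarev's lemma cross-check).

+1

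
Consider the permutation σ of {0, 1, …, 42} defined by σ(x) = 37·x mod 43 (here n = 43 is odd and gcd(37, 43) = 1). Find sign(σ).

-1

Orbit of 42 under x↦37x: [42, 6, 7, 1, 37, 36]… (length divides ord_43(37)).
Cycle type of π: 6×7 + 1; total 8 cycles.
n − c = 43 − 8 = 35; sign = (−1)^35 = -1.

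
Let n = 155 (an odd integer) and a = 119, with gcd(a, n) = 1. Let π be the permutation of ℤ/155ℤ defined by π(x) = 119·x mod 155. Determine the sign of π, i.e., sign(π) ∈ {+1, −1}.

Orbit of 56 under x↦119x: [56, 154, 36, 99, 1, 119]… (length divides ord_155(119)).
The orbit structure of x ↦ 119x mod 155: 28 orbits of sizes [6, 6, 6, 6, 6, 6, 6, 6, 6, 6, 6, 6, 6, 6, 6, 6, 6, 6, 6, 6, 6, 6, 6, 6, 6, 2, 2, 1].
sign(π) = (−1)^{n − #cycles} = (−1)^{155−28} = (−1)^127 = -1.

-1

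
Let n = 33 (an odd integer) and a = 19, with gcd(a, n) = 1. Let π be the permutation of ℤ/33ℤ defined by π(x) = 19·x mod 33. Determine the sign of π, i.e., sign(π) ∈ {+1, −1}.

-1

Trace 13: π^k(13) = [13, 16, 7, 1, 19, 31, 28] for k=0..6.
6 cycles of lengths [10, 10, 10, 1, 1, 1].
n − c = 33 − 6 = 27; sign = (−1)^27 = -1.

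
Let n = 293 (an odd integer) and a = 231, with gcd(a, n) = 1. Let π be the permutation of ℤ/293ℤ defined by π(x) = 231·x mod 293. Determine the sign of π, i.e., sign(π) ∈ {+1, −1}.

-1

Start at x=148: 148 → 200 → 199 → 261 → 226 → 52 → 292 → … (one orbit).
The orbit structure of x ↦ 231x mod 293: 2 orbits of sizes [292, 1].
293 − 2 = 291 transpositions; sign(π) = (−1)^291 = -1.
Check: (231/293) = -1 by Zolotarev.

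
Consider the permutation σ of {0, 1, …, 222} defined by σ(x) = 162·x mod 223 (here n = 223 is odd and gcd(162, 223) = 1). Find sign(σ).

+1

Start at x=8: 8 → 181 → 109 → 41 → 175 → 29 → 15 → … (one orbit).
The orbit structure of x ↦ 162x mod 223: 3 orbits of sizes [111, 111, 1].
3 cycles on 223: each ℓ→(−1)^(ℓ−1), product (−1)^220 = +1.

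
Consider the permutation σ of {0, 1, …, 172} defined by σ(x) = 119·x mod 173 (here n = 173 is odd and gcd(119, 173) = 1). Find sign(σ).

+1

Orbit of 81 under x↦119x: [81, 124, 51, 14, 109, 169, 43]… (length divides ord_173(119)).
Cycle lengths of π_119 on ℤ/173ℤ: [43, 43, 43, 43, 1]; 5 cycles in total.
Σ(ℓ_i−1) = 173−5 = 168; sign = (−1)^168 = +1.
(119|173)_J = +1 (Zolotarev's lemma cross-check).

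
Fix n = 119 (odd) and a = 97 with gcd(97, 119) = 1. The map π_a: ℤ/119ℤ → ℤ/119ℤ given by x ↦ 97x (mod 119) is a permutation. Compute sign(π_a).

Start at x=1: 1 → 97 → 8 → 62 → 64 → 20 → 36 → … (one orbit).
The orbit structure of x ↦ 97x mod 119: 11 orbits of sizes [16, 16, 16, 16, 16, 16, 16, 2, 2, 2, 1].
sign(π) = (−1)^{n − #cycles} = (−1)^{119−11} = (−1)^108 = +1.
Check: (97/119) = +1 by Zolotarev.

+1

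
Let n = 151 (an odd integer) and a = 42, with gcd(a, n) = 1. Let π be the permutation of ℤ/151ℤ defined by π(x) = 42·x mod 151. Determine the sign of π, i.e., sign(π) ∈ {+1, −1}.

Trace 38: π^k(38) = [38, 86, 139, 100, 123, 32, 136] for k=0..6.
Cycle lengths of π_42 on ℤ/151ℤ: [75, 75, 1]; 3 cycles in total.
With 3 cycles on 151 points, sign = (−1)^{151−3} = +1.
Via Zolotarev, sign(π_{42}) = (42|151) = +1.

+1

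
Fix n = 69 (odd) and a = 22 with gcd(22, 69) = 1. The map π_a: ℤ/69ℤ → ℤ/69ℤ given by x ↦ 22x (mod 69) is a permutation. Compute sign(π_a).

Start at x=1: 1 → 22 → 1 (one orbit).
Cycle lengths of π_22 on ℤ/69ℤ: [2, 2, 2, 2, 2, 2, 2, 2, 2, 2, 2, 2, 2, 2, 2, 2, 2, 2, 2, 2, 2, 2, 2, 2, 2, 2, 2, 2, 2, 2, 2, 2, 2, 1, 1, 1]; 36 cycles in total.
n − c = 69 − 36 = 33; sign = (−1)^33 = -1.

-1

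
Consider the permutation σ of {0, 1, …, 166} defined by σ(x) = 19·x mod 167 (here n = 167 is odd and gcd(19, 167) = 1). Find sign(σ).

Start at x=72: 72 → 32 → 107 → 29 → 50 → 115 → 14 → … (one orbit).
π_19 has 3 disjoint cycles with lengths [83, 83, 1] on {0,…,166}.
n − c = 167 − 3 = 164; sign = (−1)^164 = +1.
Check: (19/167) = +1 by Zolotarev.

+1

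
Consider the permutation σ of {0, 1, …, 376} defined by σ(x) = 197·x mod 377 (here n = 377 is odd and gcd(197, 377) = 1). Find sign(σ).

Orbit of 45 under x↦197x: [45, 194, 141, 256, 291, 23, 7]… (length divides ord_377(197)).
π_197 has 10 disjoint cycles with lengths [84, 84, 84, 84, 12, 7, 7, 7, 7, 1] on {0,…,376}.
Σ(ℓ_i−1) = 377−10 = 367; sign = (−1)^367 = -1.

-1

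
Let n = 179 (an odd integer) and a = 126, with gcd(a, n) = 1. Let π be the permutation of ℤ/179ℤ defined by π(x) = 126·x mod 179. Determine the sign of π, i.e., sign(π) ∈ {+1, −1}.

+1

Start at x=46: 46 → 68 → 155 → 19 → 67 → 29 → 74 → … (one orbit).
Decompose π into cycles: lengths [89, 89, 1] (3 cycles, including the fixed point 0).
sign(π) = (−1)^{n − #cycles} = (−1)^{179−3} = (−1)^176 = +1.
The Jacobi symbol (126|179) = +1 (Zolotarev) agrees.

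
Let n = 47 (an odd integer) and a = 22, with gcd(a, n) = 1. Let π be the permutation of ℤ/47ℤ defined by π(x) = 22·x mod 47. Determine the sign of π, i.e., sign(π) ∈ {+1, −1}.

Trace 17: π^k(17) = [17, 45, 3, 19, 42, 31, 24] for k=0..6.
Cycle type of π: 46 + 1; total 2 cycles.
47 − 2 = 45 transpositions; sign(π) = (−1)^45 = -1.
Check: (22/47) = -1 by Zolotarev.

-1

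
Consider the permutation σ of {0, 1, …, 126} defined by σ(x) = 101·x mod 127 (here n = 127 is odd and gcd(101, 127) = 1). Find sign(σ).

-1

Trace 13: π^k(13) = [13, 43, 25, 112, 9, 20, 115] for k=0..6.
Cycle lengths of π_101 on ℤ/127ℤ: [126, 1]; 2 cycles in total.
Σ(ℓ_i−1) = 127−2 = 125; sign = (−1)^125 = -1.
Check: (101/127) = -1 by Zolotarev.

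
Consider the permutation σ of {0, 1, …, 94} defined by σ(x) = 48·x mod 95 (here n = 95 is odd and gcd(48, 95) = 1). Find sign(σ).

Start at x=4: 4 → 2 → 1 → 48 → 24 → 12 → 6 → … (one orbit).
The orbit structure of x ↦ 48x mod 95: 5 orbits of sizes [36, 36, 18, 4, 1].
sign(π) = (−1)^{n − #cycles} = (−1)^{95−5} = (−1)^90 = +1.

+1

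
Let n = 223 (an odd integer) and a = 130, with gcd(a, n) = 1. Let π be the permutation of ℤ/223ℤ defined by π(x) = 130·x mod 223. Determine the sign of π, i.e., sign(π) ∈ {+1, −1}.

Orbit of 162 under x↦130x: [162, 98, 29, 202, 169, 116, 139]… (length divides ord_223(130)).
Decompose π into cycles: lengths [111, 111, 1] (3 cycles, including the fixed point 0).
3 cycles on 223: each ℓ→(−1)^(ℓ−1), product (−1)^220 = +1.
The Jacobi symbol (130|223) = +1 (Zolotarev) agrees.

+1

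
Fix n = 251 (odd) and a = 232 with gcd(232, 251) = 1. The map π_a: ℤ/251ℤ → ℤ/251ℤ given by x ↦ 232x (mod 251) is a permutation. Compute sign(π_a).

+1

Start at x=63: 63 → 58 → 153 → 105 → 13 → 4 → 175 → … (one orbit).
3 cycles of lengths [125, 125, 1].
3 cycles on 251: each ℓ→(−1)^(ℓ−1), product (−1)^248 = +1.
Zolotarev: (232|251) = +1, matching the cycle-count sign.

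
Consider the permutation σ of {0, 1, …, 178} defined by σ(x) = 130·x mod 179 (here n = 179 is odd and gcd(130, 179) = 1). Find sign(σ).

-1

Trace 23: π^k(23) = [23, 126, 91, 16, 111, 110, 159] for k=0..6.
Decompose π into cycles: lengths [178, 1] (2 cycles, including the fixed point 0).
n − c = 179 − 2 = 177; sign = (−1)^177 = -1.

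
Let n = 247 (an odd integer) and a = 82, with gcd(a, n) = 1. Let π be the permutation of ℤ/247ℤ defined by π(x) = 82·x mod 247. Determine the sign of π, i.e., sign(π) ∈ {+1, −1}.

+1

Start at x=61: 61 → 62 → 144 → 199 → 16 → 77 → 139 → … (one orbit).
Cycle lengths of π_82 on ℤ/247ℤ: [18, 18, 18, 18, 18, 18, 18, 18, 18, 18, 18, 18, 9, 9, 6, 6, 1]; 17 cycles in total.
Σ(ℓ_i−1) = 247−17 = 230; sign = (−1)^230 = +1.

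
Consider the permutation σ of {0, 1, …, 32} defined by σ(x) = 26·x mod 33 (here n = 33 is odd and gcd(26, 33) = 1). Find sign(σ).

Trace 1: π^k(1) = [1, 26, 16, 20, 25, 23, 4] for k=0..6.
Cycle type of π: 10×2 + 5×2 + 2 + 1; total 6 cycles.
With 6 cycles on 33 points, sign = (−1)^{33−6} = -1.
The Jacobi symbol (26|33) = -1 (Zolotarev) agrees.

-1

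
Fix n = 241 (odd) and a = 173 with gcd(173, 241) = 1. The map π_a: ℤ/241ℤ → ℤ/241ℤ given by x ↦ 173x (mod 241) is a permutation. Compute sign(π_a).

-1

Trace 90: π^k(90) = [90, 146, 194, 63, 54, 184, 20] for k=0..6.
Cycle lengths of π_173 on ℤ/241ℤ: [240, 1]; 2 cycles in total.
With 2 cycles on 241 points, sign = (−1)^{241−2} = -1.
Zolotarev: (173|241) = -1, matching the cycle-count sign.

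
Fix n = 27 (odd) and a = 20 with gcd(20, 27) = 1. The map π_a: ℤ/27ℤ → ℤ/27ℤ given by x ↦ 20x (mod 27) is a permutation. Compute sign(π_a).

Trace 10: π^k(10) = [10, 11, 4, 26, 7, 5, 19] for k=0..6.
Decompose π into cycles: lengths [18, 6, 2, 1] (4 cycles, including the fixed point 0).
With 4 cycles on 27 points, sign = (−1)^{27−4} = -1.
Check: (20/27) = -1 by Zolotarev.

-1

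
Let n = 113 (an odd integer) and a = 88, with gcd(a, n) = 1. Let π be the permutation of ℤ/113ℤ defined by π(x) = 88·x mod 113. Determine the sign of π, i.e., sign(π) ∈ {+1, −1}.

+1

Start at x=13: 13 → 14 → 102 → 49 → 18 → 2 → 63 → … (one orbit).
Decompose π into cycles: lengths [56, 56, 1] (3 cycles, including the fixed point 0).
3 cycles on 113: each ℓ→(−1)^(ℓ−1), product (−1)^110 = +1.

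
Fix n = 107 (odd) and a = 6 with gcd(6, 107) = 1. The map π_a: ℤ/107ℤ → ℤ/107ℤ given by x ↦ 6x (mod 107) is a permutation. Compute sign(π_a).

-1

Orbit of 93 under x↦6x: [93, 23, 31, 79, 46, 62, 51]… (length divides ord_107(6)).
Cycle lengths of π_6 on ℤ/107ℤ: [106, 1]; 2 cycles in total.
With 2 cycles on 107 points, sign = (−1)^{107−2} = -1.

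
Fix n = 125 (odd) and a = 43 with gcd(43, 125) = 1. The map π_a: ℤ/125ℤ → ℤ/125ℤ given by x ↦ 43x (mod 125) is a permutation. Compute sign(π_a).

Trace 43: π^k(43) = [43, 99, 7, 51, 68, 49, 107] for k=0..6.
Cycle lengths of π_43 on ℤ/125ℤ: [20, 20, 20, 20, 20, 4, 4, 4, 4, 4, 4, 1]; 12 cycles in total.
125 − 12 = 113 transpositions; sign(π) = (−1)^113 = -1.
Via Zolotarev, sign(π_{43}) = (43|125) = -1.

-1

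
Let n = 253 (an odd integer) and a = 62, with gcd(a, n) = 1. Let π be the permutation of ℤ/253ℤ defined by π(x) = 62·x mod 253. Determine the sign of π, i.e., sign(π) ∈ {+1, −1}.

Trace 208: π^k(208) = [208, 246, 72, 163, 239, 144, 73] for k=0..6.
Cycle type of π: 110×2 + 11×2 + 10 + 1; total 6 cycles.
Σ(ℓ_i−1) = 253−6 = 247; sign = (−1)^247 = -1.
Via Zolotarev, sign(π_{62}) = (62|253) = -1.

-1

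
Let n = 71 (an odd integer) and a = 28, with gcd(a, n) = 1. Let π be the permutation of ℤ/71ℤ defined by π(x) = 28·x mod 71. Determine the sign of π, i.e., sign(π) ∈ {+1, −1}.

Trace 67: π^k(67) = [67, 30, 59, 19, 35, 57, 34] for k=0..6.
Decompose π into cycles: lengths [70, 1] (2 cycles, including the fixed point 0).
sign(π) = (−1)^{n − #cycles} = (−1)^{71−2} = (−1)^69 = -1.

-1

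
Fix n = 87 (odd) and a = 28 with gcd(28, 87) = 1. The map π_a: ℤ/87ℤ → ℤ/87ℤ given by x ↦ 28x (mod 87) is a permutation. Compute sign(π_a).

Start at x=1: 1 → 28 → 1 (one orbit).
The orbit structure of x ↦ 28x mod 87: 45 orbits of sizes [2, 2, 2, 2, 2, 2, 2, 2, 2, 2, 2, 2, 2, 2, 2, 2, 2, 2, 2, 2, 2, 2, 2, 2, 2, 2, 2, 2, 2, 2, 2, 2, 2, 2, 2, 2, 2, 2, 2, 2, 2, 2, 1, 1, 1].
With 45 cycles on 87 points, sign = (−1)^{87−45} = +1.
Check: (28/87) = +1 by Zolotarev.

+1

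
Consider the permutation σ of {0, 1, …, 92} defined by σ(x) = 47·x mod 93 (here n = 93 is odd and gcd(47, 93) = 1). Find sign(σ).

Orbit of 32 under x↦47x: [32, 16, 8, 4, 2, 1, 47]… (length divides ord_93(47)).
Cycle type of π: 10×6 + 5×6 + 2 + 1; total 14 cycles.
sign(π) = (−1)^{n − #cycles} = (−1)^{93−14} = (−1)^79 = -1.
Check: (47/93) = -1 by Zolotarev.

-1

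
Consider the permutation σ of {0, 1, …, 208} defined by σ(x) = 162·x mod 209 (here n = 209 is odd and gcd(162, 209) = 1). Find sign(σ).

+1

Orbit of 128 under x↦162x: [128, 45, 184, 130, 160, 4, 21]… (length divides ord_209(162)).
The orbit structure of x ↦ 162x mod 209: 5 orbits of sizes [90, 90, 18, 10, 1].
sign(π) = (−1)^{n − #cycles} = (−1)^{209−5} = (−1)^204 = +1.
The Jacobi symbol (162|209) = +1 (Zolotarev) agrees.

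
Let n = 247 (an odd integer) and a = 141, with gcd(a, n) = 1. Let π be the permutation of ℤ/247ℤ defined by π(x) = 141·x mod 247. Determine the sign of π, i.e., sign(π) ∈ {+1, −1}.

+1

Start at x=1: 1 → 141 → 121 → 18 → 68 → 202 → 77 → … (one orbit).
Cycle lengths of π_141 on ℤ/247ℤ: [12, 12, 12, 12, 12, 12, 12, 12, 12, 12, 12, 12, 12, 12, 12, 12, 12, 12, 12, 6, 6, 6, 1]; 23 cycles in total.
sign(π) = (−1)^{n − #cycles} = (−1)^{247−23} = (−1)^224 = +1.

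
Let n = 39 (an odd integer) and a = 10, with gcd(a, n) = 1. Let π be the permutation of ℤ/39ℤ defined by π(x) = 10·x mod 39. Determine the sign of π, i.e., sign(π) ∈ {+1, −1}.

Trace 22: π^k(22) = [22, 25, 16, 4, 1, 10] for k=0..5.
Cycle type of π: 6×6 + 1×3; total 9 cycles.
With 9 cycles on 39 points, sign = (−1)^{39−9} = +1.

+1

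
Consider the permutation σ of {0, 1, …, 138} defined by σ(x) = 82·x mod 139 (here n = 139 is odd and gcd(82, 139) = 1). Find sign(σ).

Trace 116: π^k(116) = [116, 60, 55, 62, 80, 27, 129] for k=0..6.
π_82 has 4 disjoint cycles with lengths [46, 46, 46, 1] on {0,…,138}.
sign(π) = (−1)^{n − #cycles} = (−1)^{139−4} = (−1)^135 = -1.

-1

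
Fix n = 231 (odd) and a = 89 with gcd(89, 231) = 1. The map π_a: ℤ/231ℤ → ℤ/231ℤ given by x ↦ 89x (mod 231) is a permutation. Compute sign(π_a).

Orbit of 100 under x↦89x: [100, 122, 1, 89, 67, 188]… (length divides ord_231(89)).
Cycle type of π: 6×33 + 2×11 + 1×11; total 55 cycles.
With 55 cycles on 231 points, sign = (−1)^{231−55} = +1.
Via Zolotarev, sign(π_{89}) = (89|231) = +1.

+1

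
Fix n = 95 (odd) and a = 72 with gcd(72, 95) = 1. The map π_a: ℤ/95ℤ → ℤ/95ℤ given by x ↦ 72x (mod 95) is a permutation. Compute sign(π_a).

+1

Start at x=37: 37 → 4 → 3 → 26 → 67 → 74 → 8 → … (one orbit).
Decompose π into cycles: lengths [36, 36, 18, 4, 1] (5 cycles, including the fixed point 0).
n − c = 95 − 5 = 90; sign = (−1)^90 = +1.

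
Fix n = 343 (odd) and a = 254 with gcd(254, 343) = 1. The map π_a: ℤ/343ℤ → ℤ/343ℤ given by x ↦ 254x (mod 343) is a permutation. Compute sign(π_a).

Start at x=289: 289 → 4 → 330 → 128 → 270 → 323 → 65 → … (one orbit).
The orbit structure of x ↦ 254x mod 343: 7 orbits of sizes [147, 147, 21, 21, 3, 3, 1].
7 cycles on 343: each ℓ→(−1)^(ℓ−1), product (−1)^336 = +1.
The Jacobi symbol (254|343) = +1 (Zolotarev) agrees.

+1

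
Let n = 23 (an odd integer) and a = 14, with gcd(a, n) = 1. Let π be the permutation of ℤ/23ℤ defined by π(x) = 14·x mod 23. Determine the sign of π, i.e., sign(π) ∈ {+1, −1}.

Orbit of 2 under x↦14x: [2, 5, 1, 14, 12, 7, 6]… (length divides ord_23(14)).
π_14 has 2 disjoint cycles with lengths [22, 1] on {0,…,22}.
23 − 2 = 21 transpositions; sign(π) = (−1)^21 = -1.
The Jacobi symbol (14|23) = -1 (Zolotarev) agrees.

-1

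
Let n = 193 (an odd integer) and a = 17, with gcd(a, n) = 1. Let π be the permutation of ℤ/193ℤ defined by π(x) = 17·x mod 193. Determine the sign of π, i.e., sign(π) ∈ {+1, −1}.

-1

Trace 67: π^k(67) = [67, 174, 63, 106, 65, 140, 64] for k=0..6.
2 cycles of lengths [192, 1].
2 cycles on 193: each ℓ→(−1)^(ℓ−1), product (−1)^191 = -1.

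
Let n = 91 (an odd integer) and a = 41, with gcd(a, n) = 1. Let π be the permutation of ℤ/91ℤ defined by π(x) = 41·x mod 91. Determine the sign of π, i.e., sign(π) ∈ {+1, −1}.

Trace 41: π^k(41) = [41, 43, 34, 29, 6, 64, 76] for k=0..6.
Cycle type of π: 12×7 + 2×3 + 1; total 11 cycles.
11 cycles on 91: each ℓ→(−1)^(ℓ−1), product (−1)^80 = +1.

+1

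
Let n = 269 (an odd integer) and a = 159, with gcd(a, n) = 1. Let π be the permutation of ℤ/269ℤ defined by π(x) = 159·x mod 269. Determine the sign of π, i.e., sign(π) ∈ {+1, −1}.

Start at x=80: 80 → 77 → 138 → 153 → 117 → 42 → 222 → … (one orbit).
Cycle lengths of π_159 on ℤ/269ℤ: [268, 1]; 2 cycles in total.
With 2 cycles on 269 points, sign = (−1)^{269−2} = -1.
Zolotarev: (159|269) = -1, matching the cycle-count sign.

-1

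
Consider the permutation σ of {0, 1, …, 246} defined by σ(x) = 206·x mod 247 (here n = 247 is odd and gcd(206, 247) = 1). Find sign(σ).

Trace 137: π^k(137) = [137, 64, 93, 139, 229, 244, 123] for k=0..6.
The orbit structure of x ↦ 206x mod 247: 10 orbits of sizes [36, 36, 36, 36, 36, 36, 12, 9, 9, 1].
With 10 cycles on 247 points, sign = (−1)^{247−10} = -1.

-1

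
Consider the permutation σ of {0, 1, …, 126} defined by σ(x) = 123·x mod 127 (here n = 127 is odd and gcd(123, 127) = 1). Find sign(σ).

Start at x=126: 126 → 4 → 111 → 64 → 125 → 8 → 95 → … (one orbit).
π_123 has 10 disjoint cycles with lengths [14, 14, 14, 14, 14, 14, 14, 14, 14, 1] on {0,…,126}.
sign(π) = (−1)^{n − #cycles} = (−1)^{127−10} = (−1)^117 = -1.
Zolotarev: (123|127) = -1, matching the cycle-count sign.

-1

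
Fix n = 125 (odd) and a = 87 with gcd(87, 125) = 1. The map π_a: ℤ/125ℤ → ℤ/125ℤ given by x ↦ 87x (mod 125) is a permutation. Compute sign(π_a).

Start at x=61: 61 → 57 → 84 → 58 → 46 → 2 → 49 → … (one orbit).
Cycle lengths of π_87 on ℤ/125ℤ: [100, 20, 4, 1]; 4 cycles in total.
With 4 cycles on 125 points, sign = (−1)^{125−4} = -1.

-1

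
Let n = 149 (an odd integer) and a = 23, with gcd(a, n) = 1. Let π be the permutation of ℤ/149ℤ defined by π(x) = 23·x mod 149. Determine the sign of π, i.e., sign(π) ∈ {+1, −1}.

Trace 5: π^k(5) = [5, 115, 112, 43, 95, 99, 42] for k=0..6.
Decompose π into cycles: lengths [148, 1] (2 cycles, including the fixed point 0).
Σ(ℓ_i−1) = 149−2 = 147; sign = (−1)^147 = -1.

-1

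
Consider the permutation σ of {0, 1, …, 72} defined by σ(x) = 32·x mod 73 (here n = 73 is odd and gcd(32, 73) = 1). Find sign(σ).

Start at x=55: 55 → 8 → 37 → 16 → 1 → 32 → 2 → … (one orbit).
Cycle lengths of π_32 on ℤ/73ℤ: [9, 9, 9, 9, 9, 9, 9, 9, 1]; 9 cycles in total.
sign(π) = (−1)^{n − #cycles} = (−1)^{73−9} = (−1)^64 = +1.
The Jacobi symbol (32|73) = +1 (Zolotarev) agrees.

+1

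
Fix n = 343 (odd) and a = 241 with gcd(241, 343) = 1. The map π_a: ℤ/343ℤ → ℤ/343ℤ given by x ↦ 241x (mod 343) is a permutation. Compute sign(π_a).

Start at x=46: 46 → 110 → 99 → 192 → 310 → 279 → 11 → … (one orbit).
The orbit structure of x ↦ 241x mod 343: 4 orbits of sizes [294, 42, 6, 1].
sign(π) = (−1)^{n − #cycles} = (−1)^{343−4} = (−1)^339 = -1.
(241|343)_J = -1 (Zolotarev's lemma cross-check).

-1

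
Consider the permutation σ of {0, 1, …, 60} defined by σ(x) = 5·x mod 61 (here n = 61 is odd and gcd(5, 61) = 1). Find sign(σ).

+1

Orbit of 34 under x↦5x: [34, 48, 57, 41, 22, 49, 1]… (length divides ord_61(5)).
π_5 has 3 disjoint cycles with lengths [30, 30, 1] on {0,…,60}.
n − c = 61 − 3 = 58; sign = (−1)^58 = +1.
Check: (5/61) = +1 by Zolotarev.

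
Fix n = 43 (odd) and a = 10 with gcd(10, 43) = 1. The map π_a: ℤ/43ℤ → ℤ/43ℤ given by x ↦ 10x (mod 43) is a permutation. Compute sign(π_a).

Start at x=35: 35 → 6 → 17 → 41 → 23 → 15 → 21 → … (one orbit).
3 cycles of lengths [21, 21, 1].
With 3 cycles on 43 points, sign = (−1)^{43−3} = +1.

+1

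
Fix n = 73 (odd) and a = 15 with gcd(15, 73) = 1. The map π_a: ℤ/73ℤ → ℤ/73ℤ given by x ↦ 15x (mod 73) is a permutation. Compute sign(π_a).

Trace 11: π^k(11) = [11, 19, 66, 41, 31, 27, 40] for k=0..6.
The orbit structure of x ↦ 15x mod 73: 2 orbits of sizes [72, 1].
sign(π) = (−1)^{n − #cycles} = (−1)^{73−2} = (−1)^71 = -1.

-1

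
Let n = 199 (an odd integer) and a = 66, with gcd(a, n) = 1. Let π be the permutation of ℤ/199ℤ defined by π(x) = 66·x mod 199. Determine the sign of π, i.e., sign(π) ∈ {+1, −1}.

+1

Trace 196: π^k(196) = [196, 1, 66, 177, 140, 86, 104] for k=0..6.
The orbit structure of x ↦ 66x mod 199: 3 orbits of sizes [99, 99, 1].
With 3 cycles on 199 points, sign = (−1)^{199−3} = +1.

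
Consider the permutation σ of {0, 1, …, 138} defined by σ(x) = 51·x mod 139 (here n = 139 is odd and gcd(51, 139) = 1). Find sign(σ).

+1

Trace 116: π^k(116) = [116, 78, 86, 77, 35, 117, 129] for k=0..6.
π_51 has 3 disjoint cycles with lengths [69, 69, 1] on {0,…,138}.
n − c = 139 − 3 = 136; sign = (−1)^136 = +1.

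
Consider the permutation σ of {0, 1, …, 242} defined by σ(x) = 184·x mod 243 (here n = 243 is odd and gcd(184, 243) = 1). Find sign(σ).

+1

Trace 229: π^k(229) = [229, 97, 109, 130, 106, 64, 112] for k=0..6.
π_184 has 11 disjoint cycles with lengths [81, 81, 27, 27, 9, 9, 3, 3, 1, 1, 1] on {0,…,242}.
11 cycles on 243: each ℓ→(−1)^(ℓ−1), product (−1)^232 = +1.
Check: (184/243) = +1 by Zolotarev.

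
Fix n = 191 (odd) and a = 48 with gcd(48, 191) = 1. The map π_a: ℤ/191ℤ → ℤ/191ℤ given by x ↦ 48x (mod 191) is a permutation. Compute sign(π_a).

+1

Trace 9: π^k(9) = [9, 50, 108, 27, 150, 133, 81] for k=0..6.
π_48 has 3 disjoint cycles with lengths [95, 95, 1] on {0,…,190}.
n − c = 191 − 3 = 188; sign = (−1)^188 = +1.
(48|191)_J = +1 (Zolotarev's lemma cross-check).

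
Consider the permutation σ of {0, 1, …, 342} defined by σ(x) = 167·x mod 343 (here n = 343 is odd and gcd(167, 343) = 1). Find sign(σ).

Orbit of 36 under x↦167x: [36, 181, 43, 321, 99, 69, 204]… (length divides ord_343(167)).
The orbit structure of x ↦ 167x mod 343: 10 orbits of sizes [98, 98, 98, 14, 14, 14, 2, 2, 2, 1].
With 10 cycles on 343 points, sign = (−1)^{343−10} = -1.
Check: (167/343) = -1 by Zolotarev.

-1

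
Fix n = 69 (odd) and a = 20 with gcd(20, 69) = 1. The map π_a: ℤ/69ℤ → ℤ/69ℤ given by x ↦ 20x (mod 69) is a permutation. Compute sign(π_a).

Start at x=53: 53 → 25 → 17 → 64 → 38 → 1 → 20 → … (one orbit).
The orbit structure of x ↦ 20x mod 69: 5 orbits of sizes [22, 22, 22, 2, 1].
With 5 cycles on 69 points, sign = (−1)^{69−5} = +1.
Zolotarev: (20|69) = +1, matching the cycle-count sign.

+1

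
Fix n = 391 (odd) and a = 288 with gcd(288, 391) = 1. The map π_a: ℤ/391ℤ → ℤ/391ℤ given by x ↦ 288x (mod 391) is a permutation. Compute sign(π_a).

Start at x=52: 52 → 118 → 358 → 271 → 239 → 16 → 307 → … (one orbit).
27 cycles of lengths [22, 22, 22, 22, 22, 22, 22, 22, 22, 22, 22, 22, 22, 22, 22, 22, 11, 11, 2, 2, 2, 2, 2, 2, 2, 2, 1].
sign(π) = (−1)^{n − #cycles} = (−1)^{391−27} = (−1)^364 = +1.
The Jacobi symbol (288|391) = +1 (Zolotarev) agrees.

+1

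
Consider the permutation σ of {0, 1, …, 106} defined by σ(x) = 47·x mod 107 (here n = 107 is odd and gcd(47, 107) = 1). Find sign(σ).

Start at x=75: 75 → 101 → 39 → 14 → 16 → 3 → 34 → … (one orbit).
Cycle type of π: 53×2 + 1; total 3 cycles.
Σ(ℓ_i−1) = 107−3 = 104; sign = (−1)^104 = +1.
Zolotarev: (47|107) = +1, matching the cycle-count sign.

+1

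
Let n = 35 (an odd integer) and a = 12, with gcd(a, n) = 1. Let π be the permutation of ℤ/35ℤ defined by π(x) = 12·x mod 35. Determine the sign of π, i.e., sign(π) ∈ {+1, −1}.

Start at x=4: 4 → 13 → 16 → 17 → 29 → 33 → 11 → … (one orbit).
The orbit structure of x ↦ 12x mod 35: 5 orbits of sizes [12, 12, 6, 4, 1].
With 5 cycles on 35 points, sign = (−1)^{35−5} = +1.

+1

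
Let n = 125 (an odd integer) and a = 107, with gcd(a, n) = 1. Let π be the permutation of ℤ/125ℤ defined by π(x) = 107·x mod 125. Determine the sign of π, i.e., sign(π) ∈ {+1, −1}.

Trace 93: π^k(93) = [93, 76, 7, 124, 18, 51, 82] for k=0..6.
Cycle type of π: 20×5 + 4×6 + 1; total 12 cycles.
Σ(ℓ_i−1) = 125−12 = 113; sign = (−1)^113 = -1.
The Jacobi symbol (107|125) = -1 (Zolotarev) agrees.

-1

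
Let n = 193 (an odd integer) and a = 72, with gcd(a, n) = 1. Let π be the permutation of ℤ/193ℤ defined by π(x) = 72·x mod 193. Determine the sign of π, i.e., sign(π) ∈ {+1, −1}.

Start at x=150: 150 → 185 → 3 → 23 → 112 → 151 → 64 → … (one orbit).
7 cycles of lengths [32, 32, 32, 32, 32, 32, 1].
n − c = 193 − 7 = 186; sign = (−1)^186 = +1.
Via Zolotarev, sign(π_{72}) = (72|193) = +1.

+1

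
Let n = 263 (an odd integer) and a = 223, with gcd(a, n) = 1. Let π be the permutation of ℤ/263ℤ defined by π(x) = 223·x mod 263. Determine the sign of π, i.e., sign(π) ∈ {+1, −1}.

Start at x=169: 169 → 78 → 36 → 138 → 3 → 143 → 66 → … (one orbit).
π_223 has 3 disjoint cycles with lengths [131, 131, 1] on {0,…,262}.
Σ(ℓ_i−1) = 263−3 = 260; sign = (−1)^260 = +1.
The Jacobi symbol (223|263) = +1 (Zolotarev) agrees.

+1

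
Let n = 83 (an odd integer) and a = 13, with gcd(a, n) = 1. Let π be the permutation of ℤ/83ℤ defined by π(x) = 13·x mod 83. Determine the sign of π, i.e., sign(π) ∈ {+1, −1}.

-1

Start at x=29: 29 → 45 → 4 → 52 → 12 → 73 → 36 → … (one orbit).
The orbit structure of x ↦ 13x mod 83: 2 orbits of sizes [82, 1].
2 cycles on 83: each ℓ→(−1)^(ℓ−1), product (−1)^81 = -1.
The Jacobi symbol (13|83) = -1 (Zolotarev) agrees.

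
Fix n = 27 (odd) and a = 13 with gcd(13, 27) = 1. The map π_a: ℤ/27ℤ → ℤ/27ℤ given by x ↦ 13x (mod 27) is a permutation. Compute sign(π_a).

Trace 1: π^k(1) = [1, 13, 7, 10, 22, 16, 19] for k=0..6.
π_13 has 7 disjoint cycles with lengths [9, 9, 3, 3, 1, 1, 1] on {0,…,26}.
27 − 7 = 20 transpositions; sign(π) = (−1)^20 = +1.

+1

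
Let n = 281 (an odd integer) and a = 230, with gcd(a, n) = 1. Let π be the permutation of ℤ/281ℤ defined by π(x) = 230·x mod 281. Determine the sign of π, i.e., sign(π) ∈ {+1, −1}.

Start at x=119: 119 → 113 → 138 → 268 → 101 → 188 → 247 → … (one orbit).
Cycle lengths of π_230 on ℤ/281ℤ: [280, 1]; 2 cycles in total.
With 2 cycles on 281 points, sign = (−1)^{281−2} = -1.
Via Zolotarev, sign(π_{230}) = (230|281) = -1.

-1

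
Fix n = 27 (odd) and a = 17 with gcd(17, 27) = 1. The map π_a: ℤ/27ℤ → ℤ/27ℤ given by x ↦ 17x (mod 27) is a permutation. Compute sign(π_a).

-1

Orbit of 10 under x↦17x: [10, 8, 1, 17, 19, 26]… (length divides ord_27(17)).
8 cycles of lengths [6, 6, 6, 2, 2, 2, 2, 1].
sign(π) = (−1)^{n − #cycles} = (−1)^{27−8} = (−1)^19 = -1.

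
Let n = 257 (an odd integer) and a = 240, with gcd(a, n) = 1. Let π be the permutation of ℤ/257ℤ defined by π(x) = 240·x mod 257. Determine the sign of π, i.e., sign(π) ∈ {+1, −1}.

Trace 129: π^k(129) = [129, 120, 16, 242, 255, 34, 193] for k=0..6.
Cycle type of π: 32×8 + 1; total 9 cycles.
257 − 9 = 248 transpositions; sign(π) = (−1)^248 = +1.

+1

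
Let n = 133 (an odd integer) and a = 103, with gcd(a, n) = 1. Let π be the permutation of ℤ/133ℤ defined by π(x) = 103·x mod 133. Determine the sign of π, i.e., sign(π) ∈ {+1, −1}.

Orbit of 30 under x↦103x: [30, 31, 1, 103, 102, 132]… (length divides ord_133(103)).
The orbit structure of x ↦ 103x mod 133: 23 orbits of sizes [6, 6, 6, 6, 6, 6, 6, 6, 6, 6, 6, 6, 6, 6, 6, 6, 6, 6, 6, 6, 6, 6, 1].
sign(π) = (−1)^{n − #cycles} = (−1)^{133−23} = (−1)^110 = +1.
(103|133)_J = +1 (Zolotarev's lemma cross-check).

+1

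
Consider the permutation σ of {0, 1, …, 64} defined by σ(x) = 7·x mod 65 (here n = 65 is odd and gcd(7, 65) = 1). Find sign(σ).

+1

Start at x=4: 4 → 28 → 1 → 7 → 49 → 18 → 61 → … (one orbit).
Decompose π into cycles: lengths [12, 12, 12, 12, 12, 4, 1] (7 cycles, including the fixed point 0).
n − c = 65 − 7 = 58; sign = (−1)^58 = +1.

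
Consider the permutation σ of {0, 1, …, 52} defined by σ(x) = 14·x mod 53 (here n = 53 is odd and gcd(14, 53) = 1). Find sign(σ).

Start at x=7: 7 → 45 → 47 → 22 → 43 → 19 → 1 → … (one orbit).
Cycle lengths of π_14 on ℤ/53ℤ: [52, 1]; 2 cycles in total.
sign(π) = (−1)^{n − #cycles} = (−1)^{53−2} = (−1)^51 = -1.
Check: (14/53) = -1 by Zolotarev.

-1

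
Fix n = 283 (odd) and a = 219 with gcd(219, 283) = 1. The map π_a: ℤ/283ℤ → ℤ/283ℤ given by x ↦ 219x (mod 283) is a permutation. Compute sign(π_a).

Orbit of 30 under x↦219x: [30, 61, 58, 250, 131, 106, 8]… (length divides ord_283(219)).
Decompose π into cycles: lengths [94, 94, 94, 1] (4 cycles, including the fixed point 0).
283 − 4 = 279 transpositions; sign(π) = (−1)^279 = -1.
(219|283)_J = -1 (Zolotarev's lemma cross-check).

-1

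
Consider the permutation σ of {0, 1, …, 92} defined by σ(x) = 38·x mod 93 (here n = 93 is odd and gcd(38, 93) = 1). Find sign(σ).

Start at x=64: 64 → 14 → 67 → 35 → 28 → 41 → 70 → … (one orbit).
Decompose π into cycles: lengths [30, 30, 15, 15, 2, 1] (6 cycles, including the fixed point 0).
n − c = 93 − 6 = 87; sign = (−1)^87 = -1.
Via Zolotarev, sign(π_{38}) = (38|93) = -1.

-1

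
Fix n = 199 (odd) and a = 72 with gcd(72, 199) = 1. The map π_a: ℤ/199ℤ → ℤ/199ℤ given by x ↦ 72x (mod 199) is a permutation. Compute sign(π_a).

Trace 43: π^k(43) = [43, 111, 32, 115, 121, 155, 16] for k=0..6.
Decompose π into cycles: lengths [99, 99, 1] (3 cycles, including the fixed point 0).
Σ(ℓ_i−1) = 199−3 = 196; sign = (−1)^196 = +1.
Check: (72/199) = +1 by Zolotarev.

+1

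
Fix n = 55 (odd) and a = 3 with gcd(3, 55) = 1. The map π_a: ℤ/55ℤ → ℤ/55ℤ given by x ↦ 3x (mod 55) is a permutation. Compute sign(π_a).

Start at x=42: 42 → 16 → 48 → 34 → 47 → 31 → 38 → … (one orbit).
The orbit structure of x ↦ 3x mod 55: 6 orbits of sizes [20, 20, 5, 5, 4, 1].
With 6 cycles on 55 points, sign = (−1)^{55−6} = -1.
The Jacobi symbol (3|55) = -1 (Zolotarev) agrees.

-1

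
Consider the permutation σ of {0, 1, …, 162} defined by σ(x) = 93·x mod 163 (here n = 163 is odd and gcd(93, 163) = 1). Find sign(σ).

+1

Start at x=135: 135 → 4 → 46 → 40 → 134 → 74 → 36 → … (one orbit).
Cycle lengths of π_93 on ℤ/163ℤ: [81, 81, 1]; 3 cycles in total.
sign(π) = (−1)^{n − #cycles} = (−1)^{163−3} = (−1)^160 = +1.
Via Zolotarev, sign(π_{93}) = (93|163) = +1.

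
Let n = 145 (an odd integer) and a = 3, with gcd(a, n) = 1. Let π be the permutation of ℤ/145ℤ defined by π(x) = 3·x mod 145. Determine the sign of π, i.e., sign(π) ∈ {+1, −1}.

Orbit of 133 under x↦3x: [133, 109, 37, 111, 43, 129, 97]… (length divides ord_145(3)).
Decompose π into cycles: lengths [28, 28, 28, 28, 28, 4, 1] (7 cycles, including the fixed point 0).
n − c = 145 − 7 = 138; sign = (−1)^138 = +1.
Via Zolotarev, sign(π_{3}) = (3|145) = +1.

+1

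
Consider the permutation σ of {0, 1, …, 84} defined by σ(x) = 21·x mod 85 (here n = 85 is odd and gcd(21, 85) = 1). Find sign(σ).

+1

Start at x=1: 1 → 21 → 16 → 81 → 1 (one orbit).
π_21 has 25 disjoint cycles with lengths [4, 4, 4, 4, 4, 4, 4, 4, 4, 4, 4, 4, 4, 4, 4, 4, 4, 4, 4, 4, 1, 1, 1, 1, 1] on {0,…,84}.
n − c = 85 − 25 = 60; sign = (−1)^60 = +1.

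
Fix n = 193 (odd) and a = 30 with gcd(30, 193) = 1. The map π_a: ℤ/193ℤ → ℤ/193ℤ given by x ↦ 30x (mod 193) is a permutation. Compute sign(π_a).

Start at x=74: 74 → 97 → 15 → 64 → 183 → 86 → 71 → … (one orbit).
Cycle type of π: 192 + 1; total 2 cycles.
193 − 2 = 191 transpositions; sign(π) = (−1)^191 = -1.

-1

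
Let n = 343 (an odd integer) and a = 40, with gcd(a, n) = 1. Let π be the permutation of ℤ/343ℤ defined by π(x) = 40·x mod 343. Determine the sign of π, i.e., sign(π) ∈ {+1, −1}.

-1

Start at x=223: 223 → 2 → 80 → 113 → 61 → 39 → 188 → … (one orbit).
Cycle lengths of π_40 on ℤ/343ℤ: [294, 42, 6, 1]; 4 cycles in total.
343 − 4 = 339 transpositions; sign(π) = (−1)^339 = -1.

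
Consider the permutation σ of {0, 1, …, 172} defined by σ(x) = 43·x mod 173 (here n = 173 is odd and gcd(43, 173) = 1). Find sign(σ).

+1

Start at x=100: 100 → 148 → 136 → 139 → 95 → 106 → 60 → … (one orbit).
5 cycles of lengths [43, 43, 43, 43, 1].
sign(π) = (−1)^{n − #cycles} = (−1)^{173−5} = (−1)^168 = +1.
Via Zolotarev, sign(π_{43}) = (43|173) = +1.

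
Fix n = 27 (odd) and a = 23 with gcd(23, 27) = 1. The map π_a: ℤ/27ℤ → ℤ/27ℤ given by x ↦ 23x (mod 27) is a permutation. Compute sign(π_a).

-1

Start at x=2: 2 → 19 → 5 → 7 → 26 → 4 → 11 → … (one orbit).
Decompose π into cycles: lengths [18, 6, 2, 1] (4 cycles, including the fixed point 0).
sign(π) = (−1)^{n − #cycles} = (−1)^{27−4} = (−1)^23 = -1.
(23|27)_J = -1 (Zolotarev's lemma cross-check).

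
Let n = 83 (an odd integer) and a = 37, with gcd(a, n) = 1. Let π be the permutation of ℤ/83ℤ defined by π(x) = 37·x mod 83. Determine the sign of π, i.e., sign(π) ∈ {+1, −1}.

Trace 10: π^k(10) = [10, 38, 78, 64, 44, 51, 61] for k=0..6.
Cycle type of π: 41×2 + 1; total 3 cycles.
n − c = 83 − 3 = 80; sign = (−1)^80 = +1.
(37|83)_J = +1 (Zolotarev's lemma cross-check).

+1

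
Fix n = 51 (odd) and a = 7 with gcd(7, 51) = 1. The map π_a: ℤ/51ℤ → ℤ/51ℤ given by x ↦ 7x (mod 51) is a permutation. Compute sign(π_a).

Start at x=10: 10 → 19 → 31 → 13 → 40 → 25 → 22 → … (one orbit).
Cycle type of π: 16×3 + 1×3; total 6 cycles.
sign(π) = (−1)^{n − #cycles} = (−1)^{51−6} = (−1)^45 = -1.

-1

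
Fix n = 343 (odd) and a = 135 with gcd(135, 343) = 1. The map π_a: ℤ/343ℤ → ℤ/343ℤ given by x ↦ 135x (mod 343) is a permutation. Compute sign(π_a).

+1

Start at x=219: 219 → 67 → 127 → 338 → 11 → 113 → 163 → … (one orbit).
The orbit structure of x ↦ 135x mod 343: 7 orbits of sizes [147, 147, 21, 21, 3, 3, 1].
343 − 7 = 336 transpositions; sign(π) = (−1)^336 = +1.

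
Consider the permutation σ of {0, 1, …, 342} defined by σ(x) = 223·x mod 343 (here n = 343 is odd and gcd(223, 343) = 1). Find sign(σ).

-1

Trace 85: π^k(85) = [85, 90, 176, 146, 316, 153, 162] for k=0..6.
Cycle type of π: 98×3 + 14×3 + 2×3 + 1; total 10 cycles.
sign(π) = (−1)^{n − #cycles} = (−1)^{343−10} = (−1)^333 = -1.
Via Zolotarev, sign(π_{223}) = (223|343) = -1.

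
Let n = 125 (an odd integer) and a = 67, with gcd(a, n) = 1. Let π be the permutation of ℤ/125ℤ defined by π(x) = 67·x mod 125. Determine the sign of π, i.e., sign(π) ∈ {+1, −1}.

Start at x=77: 77 → 34 → 28 → 1 → 67 → 114 → 13 → … (one orbit).
Cycle type of π: 100 + 20 + 4 + 1; total 4 cycles.
n − c = 125 − 4 = 121; sign = (−1)^121 = -1.

-1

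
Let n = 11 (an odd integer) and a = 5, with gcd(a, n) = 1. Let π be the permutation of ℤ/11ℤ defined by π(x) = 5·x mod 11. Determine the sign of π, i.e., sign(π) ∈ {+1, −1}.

+1

Trace 3: π^k(3) = [3, 4, 9, 1, 5] for k=0..4.
3 cycles of lengths [5, 5, 1].
3 cycles on 11: each ℓ→(−1)^(ℓ−1), product (−1)^8 = +1.
The Jacobi symbol (5|11) = +1 (Zolotarev) agrees.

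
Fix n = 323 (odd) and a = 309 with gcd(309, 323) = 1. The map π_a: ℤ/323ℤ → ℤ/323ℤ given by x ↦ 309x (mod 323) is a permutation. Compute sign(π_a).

-1

Trace 44: π^k(44) = [44, 30, 226, 66, 45, 16, 99] for k=0..6.
Decompose π into cycles: lengths [144, 144, 16, 9, 9, 1] (6 cycles, including the fixed point 0).
With 6 cycles on 323 points, sign = (−1)^{323−6} = -1.
The Jacobi symbol (309|323) = -1 (Zolotarev) agrees.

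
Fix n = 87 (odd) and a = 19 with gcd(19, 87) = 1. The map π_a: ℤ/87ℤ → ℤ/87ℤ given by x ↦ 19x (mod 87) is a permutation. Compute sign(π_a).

Orbit of 43 under x↦19x: [43, 34, 37, 7, 46, 4, 76]… (length divides ord_87(19)).
The orbit structure of x ↦ 19x mod 87: 6 orbits of sizes [28, 28, 28, 1, 1, 1].
6 cycles on 87: each ℓ→(−1)^(ℓ−1), product (−1)^81 = -1.

-1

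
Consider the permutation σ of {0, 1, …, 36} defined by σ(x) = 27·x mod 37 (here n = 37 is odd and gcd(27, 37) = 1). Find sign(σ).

+1

Start at x=11: 11 → 1 → 27 → 26 → 36 → 10 → 11 (one orbit).
π_27 has 7 disjoint cycles with lengths [6, 6, 6, 6, 6, 6, 1] on {0,…,36}.
7 cycles on 37: each ℓ→(−1)^(ℓ−1), product (−1)^30 = +1.
Check: (27/37) = +1 by Zolotarev.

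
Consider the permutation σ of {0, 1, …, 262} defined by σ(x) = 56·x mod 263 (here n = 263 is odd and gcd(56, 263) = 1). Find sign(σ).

-1

Start at x=72: 72 → 87 → 138 → 101 → 133 → 84 → 233 → … (one orbit).
Cycle lengths of π_56 on ℤ/263ℤ: [262, 1]; 2 cycles in total.
With 2 cycles on 263 points, sign = (−1)^{263−2} = -1.
Check: (56/263) = -1 by Zolotarev.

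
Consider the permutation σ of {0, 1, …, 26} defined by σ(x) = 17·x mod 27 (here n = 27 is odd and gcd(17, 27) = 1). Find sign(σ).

-1

Orbit of 19 under x↦17x: [19, 26, 10, 8, 1, 17]… (length divides ord_27(17)).
π_17 has 8 disjoint cycles with lengths [6, 6, 6, 2, 2, 2, 2, 1] on {0,…,26}.
Σ(ℓ_i−1) = 27−8 = 19; sign = (−1)^19 = -1.
(17|27)_J = -1 (Zolotarev's lemma cross-check).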